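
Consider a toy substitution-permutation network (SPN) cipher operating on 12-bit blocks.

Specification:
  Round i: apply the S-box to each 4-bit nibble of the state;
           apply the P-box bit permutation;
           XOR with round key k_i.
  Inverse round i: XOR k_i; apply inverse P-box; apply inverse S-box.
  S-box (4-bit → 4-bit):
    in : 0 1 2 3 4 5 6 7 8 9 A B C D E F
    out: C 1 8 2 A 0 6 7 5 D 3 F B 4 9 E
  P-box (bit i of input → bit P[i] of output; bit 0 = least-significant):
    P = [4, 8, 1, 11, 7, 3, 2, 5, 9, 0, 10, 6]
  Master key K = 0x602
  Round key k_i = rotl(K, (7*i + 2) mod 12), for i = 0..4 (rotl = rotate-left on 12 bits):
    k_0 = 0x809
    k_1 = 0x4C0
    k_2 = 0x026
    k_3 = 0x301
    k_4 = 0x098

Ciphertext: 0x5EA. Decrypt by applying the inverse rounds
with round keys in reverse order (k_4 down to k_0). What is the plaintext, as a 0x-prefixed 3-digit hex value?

0xFB0

s_0 = ciphertext = 0x5EA
s_1 = InvRound(s_0, k_4) = 0x027
s_2 = InvRound(s_1, k_3) = 0x106
s_3 = InvRound(s_2, k_2) = 0x523
s_4 = InvRound(s_3, k_1) = 0x4E6
s_5 = InvRound(s_4, k_0) = 0xFB0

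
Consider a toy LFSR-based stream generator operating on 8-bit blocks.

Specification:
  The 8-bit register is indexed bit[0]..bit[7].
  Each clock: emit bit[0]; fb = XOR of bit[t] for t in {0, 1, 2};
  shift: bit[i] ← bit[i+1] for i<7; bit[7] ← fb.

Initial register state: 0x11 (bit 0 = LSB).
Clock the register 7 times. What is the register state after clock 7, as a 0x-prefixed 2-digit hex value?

0xBA

reg_0 = 0x11
clock 1: out=1, reg = 0x88
clock 2: out=0, reg = 0x44
clock 3: out=0, reg = 0xA2
clock 4: out=0, reg = 0xD1
clock 5: out=1, reg = 0xE8
clock 6: out=0, reg = 0x74
clock 7: out=0, reg = 0xBA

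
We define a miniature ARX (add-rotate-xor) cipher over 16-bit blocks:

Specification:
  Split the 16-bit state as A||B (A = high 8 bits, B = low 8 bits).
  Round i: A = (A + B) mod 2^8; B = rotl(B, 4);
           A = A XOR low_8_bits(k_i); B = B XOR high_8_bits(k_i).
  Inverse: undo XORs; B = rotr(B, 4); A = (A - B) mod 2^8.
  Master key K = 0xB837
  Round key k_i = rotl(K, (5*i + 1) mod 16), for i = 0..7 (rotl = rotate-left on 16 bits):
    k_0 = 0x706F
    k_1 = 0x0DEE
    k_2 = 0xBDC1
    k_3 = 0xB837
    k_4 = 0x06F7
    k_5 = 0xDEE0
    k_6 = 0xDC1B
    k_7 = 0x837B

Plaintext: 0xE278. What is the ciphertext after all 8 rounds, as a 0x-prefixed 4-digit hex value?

s_0 = plaintext = 0xE278
s_1 = Round(s_0, k_0) = 0x35F7
s_2 = Round(s_1, k_1) = 0xC272
s_3 = Round(s_2, k_2) = 0xF59A
s_4 = Round(s_3, k_3) = 0xB811
s_5 = Round(s_4, k_4) = 0x3E17
s_6 = Round(s_5, k_5) = 0xB5AF
s_7 = Round(s_6, k_6) = 0x7F26
s_8 = Round(s_7, k_7) = 0xDEE1

0xDEE1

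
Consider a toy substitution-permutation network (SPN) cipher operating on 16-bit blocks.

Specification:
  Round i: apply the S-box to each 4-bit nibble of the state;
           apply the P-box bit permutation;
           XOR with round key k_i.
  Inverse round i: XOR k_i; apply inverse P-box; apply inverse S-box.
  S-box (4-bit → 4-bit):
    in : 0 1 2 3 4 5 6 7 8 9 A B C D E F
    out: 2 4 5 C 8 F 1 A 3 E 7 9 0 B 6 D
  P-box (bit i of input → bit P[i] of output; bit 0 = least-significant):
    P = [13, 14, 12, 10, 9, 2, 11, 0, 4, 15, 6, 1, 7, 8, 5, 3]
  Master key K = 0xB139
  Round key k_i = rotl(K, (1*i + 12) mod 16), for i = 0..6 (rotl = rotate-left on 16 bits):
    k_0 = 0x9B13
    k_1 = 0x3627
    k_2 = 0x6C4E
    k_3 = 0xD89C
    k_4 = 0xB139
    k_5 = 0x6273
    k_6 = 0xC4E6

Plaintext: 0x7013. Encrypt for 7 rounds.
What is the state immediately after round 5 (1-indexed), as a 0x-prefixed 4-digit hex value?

s_0 = plaintext = 0x7013
s_1 = Round(s_0, k_0) = 0x061B
s_2 = Round(s_1, k_1) = 0x1B37
s_3 = Round(s_2, k_2) = 0x207D
s_4 = Round(s_3, k_3) = 0x3C39
s_5 = Round(s_4, k_4) = 0xED10
s_6 = Round(s_5, k_5) = 0xAB41
s_7 = Round(s_6, k_6) = 0xD555

0xED10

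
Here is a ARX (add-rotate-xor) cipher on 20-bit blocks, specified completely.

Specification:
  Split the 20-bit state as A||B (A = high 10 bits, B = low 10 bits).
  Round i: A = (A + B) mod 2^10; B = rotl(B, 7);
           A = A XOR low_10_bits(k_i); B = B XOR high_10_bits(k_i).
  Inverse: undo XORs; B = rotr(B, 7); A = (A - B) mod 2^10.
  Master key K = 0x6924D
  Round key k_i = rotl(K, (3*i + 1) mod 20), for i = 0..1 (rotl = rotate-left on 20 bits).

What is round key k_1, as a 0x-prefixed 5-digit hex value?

K = 0x6924D
k_0 = rotl(K, (3*0+1) mod 20) = rotl(K, 1) = 0xD249A
k_1 = rotl(K, (3*1+1) mod 20) = rotl(K, 4) = 0x924D6

0x924D6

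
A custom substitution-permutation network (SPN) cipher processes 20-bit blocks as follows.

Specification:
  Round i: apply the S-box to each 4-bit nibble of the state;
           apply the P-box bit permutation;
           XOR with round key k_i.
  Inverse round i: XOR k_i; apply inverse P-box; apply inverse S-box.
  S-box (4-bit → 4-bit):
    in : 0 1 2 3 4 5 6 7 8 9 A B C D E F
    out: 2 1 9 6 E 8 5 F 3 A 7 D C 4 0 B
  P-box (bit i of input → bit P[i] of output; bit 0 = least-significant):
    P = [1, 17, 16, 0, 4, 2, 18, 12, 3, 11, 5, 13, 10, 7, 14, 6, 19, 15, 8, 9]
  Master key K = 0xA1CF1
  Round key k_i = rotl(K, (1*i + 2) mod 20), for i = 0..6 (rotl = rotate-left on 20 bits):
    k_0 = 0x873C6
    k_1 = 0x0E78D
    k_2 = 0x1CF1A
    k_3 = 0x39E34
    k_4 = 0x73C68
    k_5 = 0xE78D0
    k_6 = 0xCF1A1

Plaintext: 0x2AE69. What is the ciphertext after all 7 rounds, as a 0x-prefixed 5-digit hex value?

0xA7DC6

s_0 = plaintext = 0x2AE69
s_1 = Round(s_0, k_0) = 0x63557
s_2 = Round(s_1, k_1) = 0xB960E
s_3 = Round(s_2, k_2) = 0x9CCF6
s_4 = Round(s_3, k_3) = 0x26C42
s_5 = Round(s_4, k_4) = 0xB4A4F
s_6 = Round(s_5, k_5) = 0x0233F
s_7 = Round(s_6, k_6) = 0xA7DC6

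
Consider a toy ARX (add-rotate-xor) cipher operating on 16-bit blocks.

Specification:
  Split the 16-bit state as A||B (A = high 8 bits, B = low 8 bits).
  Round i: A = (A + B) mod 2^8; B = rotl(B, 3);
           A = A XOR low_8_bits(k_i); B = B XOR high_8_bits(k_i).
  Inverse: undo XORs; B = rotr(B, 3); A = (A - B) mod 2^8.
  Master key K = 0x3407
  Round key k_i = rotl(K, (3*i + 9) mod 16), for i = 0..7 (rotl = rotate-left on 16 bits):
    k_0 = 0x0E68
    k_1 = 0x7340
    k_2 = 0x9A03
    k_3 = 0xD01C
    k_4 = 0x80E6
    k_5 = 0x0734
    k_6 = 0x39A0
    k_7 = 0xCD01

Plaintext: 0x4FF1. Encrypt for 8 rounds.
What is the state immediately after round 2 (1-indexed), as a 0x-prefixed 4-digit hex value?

s_0 = plaintext = 0x4FF1
s_1 = Round(s_0, k_0) = 0x2881
s_2 = Round(s_1, k_1) = 0xE97F
s_3 = Round(s_2, k_2) = 0x6B61
s_4 = Round(s_3, k_3) = 0xD0DB
s_5 = Round(s_4, k_4) = 0x4D5E
s_6 = Round(s_5, k_5) = 0x9FF5
s_7 = Round(s_6, k_6) = 0x3496
s_8 = Round(s_7, k_7) = 0xCB79

0xE97F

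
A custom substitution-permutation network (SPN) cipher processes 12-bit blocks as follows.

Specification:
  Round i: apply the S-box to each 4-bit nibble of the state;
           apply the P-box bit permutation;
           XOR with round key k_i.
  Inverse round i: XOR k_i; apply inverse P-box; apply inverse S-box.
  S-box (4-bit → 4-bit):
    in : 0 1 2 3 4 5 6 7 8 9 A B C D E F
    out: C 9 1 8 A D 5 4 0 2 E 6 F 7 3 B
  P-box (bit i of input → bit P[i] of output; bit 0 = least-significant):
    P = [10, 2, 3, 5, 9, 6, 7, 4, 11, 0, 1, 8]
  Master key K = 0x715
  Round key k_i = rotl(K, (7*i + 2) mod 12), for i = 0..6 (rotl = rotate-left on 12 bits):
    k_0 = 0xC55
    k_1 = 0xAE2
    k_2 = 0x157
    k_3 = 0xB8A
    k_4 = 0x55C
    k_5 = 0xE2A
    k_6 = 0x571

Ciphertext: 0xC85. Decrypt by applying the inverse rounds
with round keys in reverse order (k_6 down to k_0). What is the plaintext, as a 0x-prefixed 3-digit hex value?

0x851

s_0 = ciphertext = 0xC85
s_1 = InvRound(s_0, k_6) = 0x1A4
s_2 = InvRound(s_1, k_5) = 0x56D
s_3 = InvRound(s_2, k_4) = 0x933
s_4 = InvRound(s_3, k_3) = 0x950
s_5 = InvRound(s_4, k_2) = 0xD89
s_6 = InvRound(s_5, k_1) = 0xAE5
s_7 = InvRound(s_6, k_0) = 0x851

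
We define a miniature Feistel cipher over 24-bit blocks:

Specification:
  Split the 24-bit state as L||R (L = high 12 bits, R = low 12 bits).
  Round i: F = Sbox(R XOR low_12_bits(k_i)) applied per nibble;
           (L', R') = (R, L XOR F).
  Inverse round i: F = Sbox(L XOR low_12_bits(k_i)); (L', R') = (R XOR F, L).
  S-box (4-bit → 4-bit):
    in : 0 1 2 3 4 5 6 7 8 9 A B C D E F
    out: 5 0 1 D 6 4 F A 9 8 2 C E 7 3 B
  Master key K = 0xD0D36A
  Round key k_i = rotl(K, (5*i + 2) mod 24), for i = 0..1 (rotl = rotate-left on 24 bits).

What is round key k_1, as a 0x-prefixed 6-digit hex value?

0x69B568

K = 0xD0D36A
k_0 = rotl(K, (5*0+2) mod 24) = rotl(K, 2) = 0x434DAB
k_1 = rotl(K, (5*1+2) mod 24) = rotl(K, 7) = 0x69B568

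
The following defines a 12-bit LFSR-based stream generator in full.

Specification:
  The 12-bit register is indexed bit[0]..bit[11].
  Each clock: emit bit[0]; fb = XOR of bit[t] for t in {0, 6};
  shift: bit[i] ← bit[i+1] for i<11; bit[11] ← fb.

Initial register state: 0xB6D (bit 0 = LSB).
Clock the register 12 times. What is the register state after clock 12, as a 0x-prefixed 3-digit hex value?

0xB40

reg_0 = 0xB6D
clock 1: out=1, reg = 0x5B6
clock 2: out=0, reg = 0x2DB
clock 3: out=1, reg = 0x16D
clock 4: out=1, reg = 0x0B6
clock 5: out=0, reg = 0x05B
clock 6: out=1, reg = 0x02D
clock 7: out=1, reg = 0x816
clock 8: out=0, reg = 0x40B
clock 9: out=1, reg = 0xA05
clock 10: out=1, reg = 0xD02
clock 11: out=0, reg = 0x681
clock 12: out=1, reg = 0xB40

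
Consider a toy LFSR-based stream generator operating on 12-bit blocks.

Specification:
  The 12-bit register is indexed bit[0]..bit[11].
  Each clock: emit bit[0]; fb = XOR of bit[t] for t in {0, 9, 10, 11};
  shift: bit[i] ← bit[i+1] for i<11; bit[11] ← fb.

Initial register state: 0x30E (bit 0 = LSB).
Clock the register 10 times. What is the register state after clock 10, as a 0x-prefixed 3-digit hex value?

0x404

reg_0 = 0x30E
clock 1: out=0, reg = 0x987
clock 2: out=1, reg = 0x4C3
clock 3: out=1, reg = 0x261
clock 4: out=1, reg = 0x130
clock 5: out=0, reg = 0x098
clock 6: out=0, reg = 0x04C
clock 7: out=0, reg = 0x026
clock 8: out=0, reg = 0x013
clock 9: out=1, reg = 0x809
clock 10: out=1, reg = 0x404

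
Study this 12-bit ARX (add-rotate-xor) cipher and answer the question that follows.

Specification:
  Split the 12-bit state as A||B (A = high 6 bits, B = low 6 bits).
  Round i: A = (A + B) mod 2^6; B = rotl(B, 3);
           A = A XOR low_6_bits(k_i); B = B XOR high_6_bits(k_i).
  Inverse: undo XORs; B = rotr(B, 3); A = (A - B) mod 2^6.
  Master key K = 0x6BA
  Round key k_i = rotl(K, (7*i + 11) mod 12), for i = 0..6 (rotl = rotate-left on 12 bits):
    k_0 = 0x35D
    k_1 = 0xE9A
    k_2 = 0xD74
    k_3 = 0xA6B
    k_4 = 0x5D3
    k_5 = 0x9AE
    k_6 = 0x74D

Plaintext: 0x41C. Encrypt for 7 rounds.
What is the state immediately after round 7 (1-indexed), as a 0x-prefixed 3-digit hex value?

0xF7F

s_0 = plaintext = 0x41C
s_1 = Round(s_0, k_0) = 0xC6E
s_2 = Round(s_1, k_1) = 0x14F
s_3 = Round(s_2, k_2) = 0x80C
s_4 = Round(s_3, k_3) = 0x1C8
s_5 = Round(s_4, k_4) = 0x716
s_6 = Round(s_5, k_5) = 0x714
s_7 = Round(s_6, k_6) = 0xF7F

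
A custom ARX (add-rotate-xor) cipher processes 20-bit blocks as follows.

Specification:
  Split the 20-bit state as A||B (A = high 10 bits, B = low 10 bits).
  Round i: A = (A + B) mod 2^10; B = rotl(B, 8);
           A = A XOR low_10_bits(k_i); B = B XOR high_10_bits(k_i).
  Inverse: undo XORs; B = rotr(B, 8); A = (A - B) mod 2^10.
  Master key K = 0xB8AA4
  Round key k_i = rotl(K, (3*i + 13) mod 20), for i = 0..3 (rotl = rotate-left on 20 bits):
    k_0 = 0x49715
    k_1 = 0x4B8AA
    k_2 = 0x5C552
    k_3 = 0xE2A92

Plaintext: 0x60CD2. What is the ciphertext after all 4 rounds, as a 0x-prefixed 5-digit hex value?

0xA4058

s_0 = plaintext = 0x60CD2
s_1 = Round(s_0, k_0) = 0x50311
s_2 = Round(s_1, k_1) = 0x3ECEA
s_3 = Round(s_2, k_2) = 0x2DF4B
s_4 = Round(s_3, k_3) = 0xA4058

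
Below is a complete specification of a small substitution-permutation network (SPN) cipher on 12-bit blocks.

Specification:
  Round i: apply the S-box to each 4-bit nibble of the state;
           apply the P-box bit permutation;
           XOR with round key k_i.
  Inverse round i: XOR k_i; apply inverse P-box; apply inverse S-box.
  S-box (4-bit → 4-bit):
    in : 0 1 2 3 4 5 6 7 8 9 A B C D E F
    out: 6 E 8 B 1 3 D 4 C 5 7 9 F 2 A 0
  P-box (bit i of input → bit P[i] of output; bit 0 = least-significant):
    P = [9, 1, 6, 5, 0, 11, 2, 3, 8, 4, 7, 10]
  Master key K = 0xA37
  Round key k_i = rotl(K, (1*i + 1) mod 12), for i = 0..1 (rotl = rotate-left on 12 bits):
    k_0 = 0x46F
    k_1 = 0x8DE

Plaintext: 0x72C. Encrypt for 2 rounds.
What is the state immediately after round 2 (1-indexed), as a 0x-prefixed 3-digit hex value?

0xF50

s_0 = plaintext = 0x72C
s_1 = Round(s_0, k_0) = 0x685
s_2 = Round(s_1, k_1) = 0xF50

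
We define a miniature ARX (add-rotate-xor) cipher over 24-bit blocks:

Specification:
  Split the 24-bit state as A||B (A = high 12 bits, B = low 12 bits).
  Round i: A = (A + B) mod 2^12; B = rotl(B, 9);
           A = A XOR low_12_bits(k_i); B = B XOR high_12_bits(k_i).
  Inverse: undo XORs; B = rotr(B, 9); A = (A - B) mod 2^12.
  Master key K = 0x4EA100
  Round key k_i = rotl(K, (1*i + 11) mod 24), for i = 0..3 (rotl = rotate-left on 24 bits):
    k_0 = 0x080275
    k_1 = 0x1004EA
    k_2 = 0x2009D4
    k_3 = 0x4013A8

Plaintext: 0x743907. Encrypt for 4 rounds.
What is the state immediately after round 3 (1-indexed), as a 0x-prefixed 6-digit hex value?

0xFFDA1E

s_0 = plaintext = 0x743907
s_1 = Round(s_0, k_0) = 0x23FFA0
s_2 = Round(s_1, k_1) = 0x5350F4
s_3 = Round(s_2, k_2) = 0xFFDA1E
s_4 = Round(s_3, k_3) = 0x9B3942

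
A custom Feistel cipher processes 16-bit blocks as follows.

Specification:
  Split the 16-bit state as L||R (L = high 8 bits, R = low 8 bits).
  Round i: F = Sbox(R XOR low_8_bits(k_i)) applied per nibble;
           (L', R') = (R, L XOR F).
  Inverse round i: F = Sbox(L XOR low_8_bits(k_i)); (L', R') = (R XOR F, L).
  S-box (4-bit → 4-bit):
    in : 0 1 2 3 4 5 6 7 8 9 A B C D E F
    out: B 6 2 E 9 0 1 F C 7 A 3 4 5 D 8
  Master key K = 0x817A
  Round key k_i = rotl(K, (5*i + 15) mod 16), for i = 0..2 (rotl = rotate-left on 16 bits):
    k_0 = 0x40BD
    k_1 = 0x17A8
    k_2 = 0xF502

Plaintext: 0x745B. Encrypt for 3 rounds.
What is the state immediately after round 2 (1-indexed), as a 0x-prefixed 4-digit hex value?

0xA5EE

s_0 = plaintext = 0x745B
s_1 = Round(s_0, k_0) = 0x5BA5
s_2 = Round(s_1, k_1) = 0xA5EE
s_3 = Round(s_2, k_2) = 0xEE71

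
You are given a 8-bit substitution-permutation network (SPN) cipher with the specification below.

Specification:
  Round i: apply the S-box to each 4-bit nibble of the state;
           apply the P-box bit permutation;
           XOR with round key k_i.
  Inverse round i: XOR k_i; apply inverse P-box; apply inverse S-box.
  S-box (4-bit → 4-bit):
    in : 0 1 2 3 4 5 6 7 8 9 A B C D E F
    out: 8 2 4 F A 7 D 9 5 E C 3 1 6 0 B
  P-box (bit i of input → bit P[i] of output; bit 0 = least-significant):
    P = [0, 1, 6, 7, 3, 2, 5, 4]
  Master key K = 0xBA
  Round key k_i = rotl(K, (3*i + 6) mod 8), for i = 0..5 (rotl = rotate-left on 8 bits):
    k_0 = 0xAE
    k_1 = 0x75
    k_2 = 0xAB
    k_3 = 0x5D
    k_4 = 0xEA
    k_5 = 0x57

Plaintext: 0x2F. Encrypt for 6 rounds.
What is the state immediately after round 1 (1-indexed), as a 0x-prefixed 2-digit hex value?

s_0 = plaintext = 0x2F
s_1 = Round(s_0, k_0) = 0x0D
s_2 = Round(s_1, k_1) = 0x27
s_3 = Round(s_2, k_2) = 0x0A
s_4 = Round(s_3, k_3) = 0x8D
s_5 = Round(s_4, k_4) = 0x80
s_6 = Round(s_5, k_5) = 0xFF

0x0D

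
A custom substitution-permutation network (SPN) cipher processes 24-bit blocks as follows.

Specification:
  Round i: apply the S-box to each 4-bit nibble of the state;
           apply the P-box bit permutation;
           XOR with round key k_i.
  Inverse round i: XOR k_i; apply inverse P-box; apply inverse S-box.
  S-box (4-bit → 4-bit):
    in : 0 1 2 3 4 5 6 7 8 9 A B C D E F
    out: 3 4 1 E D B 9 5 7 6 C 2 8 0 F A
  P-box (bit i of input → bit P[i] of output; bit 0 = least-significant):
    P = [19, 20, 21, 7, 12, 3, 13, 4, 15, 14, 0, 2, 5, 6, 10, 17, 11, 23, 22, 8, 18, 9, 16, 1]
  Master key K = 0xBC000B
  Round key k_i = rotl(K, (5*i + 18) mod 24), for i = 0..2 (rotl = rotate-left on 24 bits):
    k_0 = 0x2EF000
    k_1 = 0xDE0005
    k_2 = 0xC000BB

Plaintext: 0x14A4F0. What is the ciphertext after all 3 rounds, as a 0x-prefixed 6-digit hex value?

s_0 = plaintext = 0x14A4F0
s_1 = Round(s_0, k_0) = 0x757D1D
s_2 = Round(s_1, k_1) = 0x5B2D25
s_3 = Round(s_2, k_2) = 0x5C1219

0x5C1219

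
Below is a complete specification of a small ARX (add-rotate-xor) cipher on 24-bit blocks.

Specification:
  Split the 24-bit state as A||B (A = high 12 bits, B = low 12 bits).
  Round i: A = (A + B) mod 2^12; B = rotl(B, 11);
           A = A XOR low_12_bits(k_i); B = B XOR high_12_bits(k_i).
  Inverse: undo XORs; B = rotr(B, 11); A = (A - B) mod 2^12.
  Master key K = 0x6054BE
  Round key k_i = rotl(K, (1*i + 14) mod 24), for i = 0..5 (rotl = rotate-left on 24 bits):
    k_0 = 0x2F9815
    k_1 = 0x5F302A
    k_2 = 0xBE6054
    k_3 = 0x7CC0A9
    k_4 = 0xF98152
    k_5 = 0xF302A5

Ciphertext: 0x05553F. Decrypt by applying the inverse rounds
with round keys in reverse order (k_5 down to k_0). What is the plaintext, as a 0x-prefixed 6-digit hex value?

s_0 = ciphertext = 0x05553F
s_1 = InvRound(s_0, k_5) = 0xED141F
s_2 = InvRound(s_1, k_4) = 0x87470F
s_3 = InvRound(s_2, k_3) = 0x757186
s_4 = InvRound(s_3, k_2) = 0x2424C1
s_5 = InvRound(s_4, k_1) = 0x004264
s_6 = InvRound(s_5, k_0) = 0x6D713A

0x6D713A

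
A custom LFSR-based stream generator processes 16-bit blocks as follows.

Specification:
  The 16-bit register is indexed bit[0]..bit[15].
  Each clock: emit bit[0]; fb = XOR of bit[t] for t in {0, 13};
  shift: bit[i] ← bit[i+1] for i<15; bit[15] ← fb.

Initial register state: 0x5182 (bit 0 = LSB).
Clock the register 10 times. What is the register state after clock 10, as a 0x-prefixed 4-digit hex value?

0x6014

reg_0 = 0x5182
clock 1: out=0, reg = 0x28C1
clock 2: out=1, reg = 0x1460
clock 3: out=0, reg = 0x0A30
clock 4: out=0, reg = 0x0518
clock 5: out=0, reg = 0x028C
clock 6: out=0, reg = 0x0146
clock 7: out=0, reg = 0x00A3
clock 8: out=1, reg = 0x8051
clock 9: out=1, reg = 0xC028
clock 10: out=0, reg = 0x6014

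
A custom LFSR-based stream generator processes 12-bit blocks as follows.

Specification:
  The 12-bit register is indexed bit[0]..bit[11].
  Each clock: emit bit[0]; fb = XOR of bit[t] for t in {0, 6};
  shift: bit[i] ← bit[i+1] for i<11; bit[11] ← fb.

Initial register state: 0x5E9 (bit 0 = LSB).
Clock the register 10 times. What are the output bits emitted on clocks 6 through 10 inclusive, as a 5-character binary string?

11110

reg_0 = 0x5E9
clock 1: out=1, reg = 0x2F4
clock 2: out=0, reg = 0x97A
clock 3: out=0, reg = 0xCBD
clock 4: out=1, reg = 0xE5E
clock 5: out=0, reg = 0xF2F
clock 6: out=1, reg = 0xF97
clock 7: out=1, reg = 0xFCB
clock 8: out=1, reg = 0x7E5
clock 9: out=1, reg = 0x3F2
clock 10: out=0, reg = 0x9F9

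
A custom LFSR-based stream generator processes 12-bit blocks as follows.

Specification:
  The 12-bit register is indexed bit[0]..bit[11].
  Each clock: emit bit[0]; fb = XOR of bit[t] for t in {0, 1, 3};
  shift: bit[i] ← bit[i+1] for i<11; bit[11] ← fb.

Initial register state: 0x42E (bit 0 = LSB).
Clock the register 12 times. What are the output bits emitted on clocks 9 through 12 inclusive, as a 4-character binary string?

0010

reg_0 = 0x42E
clock 1: out=0, reg = 0x217
clock 2: out=1, reg = 0x10B
clock 3: out=1, reg = 0x885
clock 4: out=1, reg = 0xC42
clock 5: out=0, reg = 0xE21
clock 6: out=1, reg = 0xF10
clock 7: out=0, reg = 0x788
clock 8: out=0, reg = 0xBC4
clock 9: out=0, reg = 0x5E2
clock 10: out=0, reg = 0xAF1
clock 11: out=1, reg = 0xD78
clock 12: out=0, reg = 0xEBC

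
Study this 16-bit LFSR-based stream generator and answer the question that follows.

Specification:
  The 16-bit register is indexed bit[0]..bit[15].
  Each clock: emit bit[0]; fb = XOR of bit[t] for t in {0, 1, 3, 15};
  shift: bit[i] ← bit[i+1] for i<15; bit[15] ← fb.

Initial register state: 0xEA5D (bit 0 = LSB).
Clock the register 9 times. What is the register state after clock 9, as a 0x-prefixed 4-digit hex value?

reg_0 = 0xEA5D
clock 1: out=1, reg = 0xF52E
clock 2: out=0, reg = 0xFA97
clock 3: out=1, reg = 0xFD4B
clock 4: out=1, reg = 0x7EA5
clock 5: out=1, reg = 0xBF52
clock 6: out=0, reg = 0x5FA9
clock 7: out=1, reg = 0x2FD4
clock 8: out=0, reg = 0x17EA
clock 9: out=0, reg = 0x0BF5

0x0BF5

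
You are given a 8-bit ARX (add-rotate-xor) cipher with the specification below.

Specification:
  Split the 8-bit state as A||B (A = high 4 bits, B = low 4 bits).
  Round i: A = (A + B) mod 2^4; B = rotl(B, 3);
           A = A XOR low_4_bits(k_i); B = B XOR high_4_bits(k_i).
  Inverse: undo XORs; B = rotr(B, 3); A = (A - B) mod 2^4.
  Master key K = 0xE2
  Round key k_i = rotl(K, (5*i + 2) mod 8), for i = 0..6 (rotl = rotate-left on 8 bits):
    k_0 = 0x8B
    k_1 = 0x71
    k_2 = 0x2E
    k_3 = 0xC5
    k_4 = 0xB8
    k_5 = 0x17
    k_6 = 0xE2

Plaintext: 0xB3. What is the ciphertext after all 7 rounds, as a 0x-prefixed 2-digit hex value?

s_0 = plaintext = 0xB3
s_1 = Round(s_0, k_0) = 0x51
s_2 = Round(s_1, k_1) = 0x7F
s_3 = Round(s_2, k_2) = 0x8D
s_4 = Round(s_3, k_3) = 0x02
s_5 = Round(s_4, k_4) = 0xAA
s_6 = Round(s_5, k_5) = 0x34
s_7 = Round(s_6, k_6) = 0x5C

0x5C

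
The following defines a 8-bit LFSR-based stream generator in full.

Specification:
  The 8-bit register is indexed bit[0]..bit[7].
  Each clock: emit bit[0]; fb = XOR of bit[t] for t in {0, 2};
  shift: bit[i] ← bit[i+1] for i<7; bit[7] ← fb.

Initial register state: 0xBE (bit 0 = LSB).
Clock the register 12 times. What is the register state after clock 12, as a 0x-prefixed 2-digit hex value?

reg_0 = 0xBE
clock 1: out=0, reg = 0xDF
clock 2: out=1, reg = 0x6F
clock 3: out=1, reg = 0x37
clock 4: out=1, reg = 0x1B
clock 5: out=1, reg = 0x8D
clock 6: out=1, reg = 0x46
clock 7: out=0, reg = 0xA3
clock 8: out=1, reg = 0xD1
clock 9: out=1, reg = 0xE8
clock 10: out=0, reg = 0x74
clock 11: out=0, reg = 0xBA
clock 12: out=0, reg = 0x5D

0x5D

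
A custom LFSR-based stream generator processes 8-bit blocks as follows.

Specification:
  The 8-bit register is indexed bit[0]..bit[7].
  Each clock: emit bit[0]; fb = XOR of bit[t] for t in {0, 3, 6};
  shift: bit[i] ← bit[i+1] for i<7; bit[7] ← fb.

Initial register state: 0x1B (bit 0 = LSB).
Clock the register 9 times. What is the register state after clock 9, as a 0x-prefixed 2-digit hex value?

0x7C

reg_0 = 0x1B
clock 1: out=1, reg = 0x0D
clock 2: out=1, reg = 0x06
clock 3: out=0, reg = 0x03
clock 4: out=1, reg = 0x81
clock 5: out=1, reg = 0xC0
clock 6: out=0, reg = 0xE0
clock 7: out=0, reg = 0xF0
clock 8: out=0, reg = 0xF8
clock 9: out=0, reg = 0x7C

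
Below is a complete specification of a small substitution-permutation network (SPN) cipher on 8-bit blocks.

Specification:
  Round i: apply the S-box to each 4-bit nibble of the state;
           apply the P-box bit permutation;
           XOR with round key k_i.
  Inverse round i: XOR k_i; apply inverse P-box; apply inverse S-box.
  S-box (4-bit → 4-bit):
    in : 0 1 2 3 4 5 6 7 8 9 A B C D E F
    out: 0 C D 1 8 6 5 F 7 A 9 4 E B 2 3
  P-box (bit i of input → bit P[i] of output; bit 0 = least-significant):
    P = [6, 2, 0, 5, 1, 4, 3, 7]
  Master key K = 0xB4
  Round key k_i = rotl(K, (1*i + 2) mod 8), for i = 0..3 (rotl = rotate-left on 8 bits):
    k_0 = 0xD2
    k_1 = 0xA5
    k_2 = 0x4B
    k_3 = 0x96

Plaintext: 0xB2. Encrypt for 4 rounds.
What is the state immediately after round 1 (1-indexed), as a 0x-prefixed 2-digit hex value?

0xBB

s_0 = plaintext = 0xB2
s_1 = Round(s_0, k_0) = 0xBB
s_2 = Round(s_1, k_1) = 0xAC
s_3 = Round(s_2, k_2) = 0xEC
s_4 = Round(s_3, k_3) = 0xA3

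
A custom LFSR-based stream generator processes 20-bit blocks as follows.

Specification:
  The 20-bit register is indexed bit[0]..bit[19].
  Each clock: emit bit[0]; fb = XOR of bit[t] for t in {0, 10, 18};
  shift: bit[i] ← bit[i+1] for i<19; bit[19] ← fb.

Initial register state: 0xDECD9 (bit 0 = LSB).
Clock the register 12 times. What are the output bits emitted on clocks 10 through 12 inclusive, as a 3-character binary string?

reg_0 = 0xDECD9
clock 1: out=1, reg = 0xEF66C
clock 2: out=0, reg = 0x77B36
clock 3: out=0, reg = 0xBBD9B
clock 4: out=1, reg = 0x5DECD
clock 5: out=1, reg = 0xAEF66
clock 6: out=0, reg = 0xD77B3
clock 7: out=1, reg = 0xEBBD9
clock 8: out=1, reg = 0x75DEC
clock 9: out=0, reg = 0x3AEF6
clock 10: out=0, reg = 0x9D77B
clock 11: out=1, reg = 0x4EBBD
clock 12: out=1, reg = 0x275DE

011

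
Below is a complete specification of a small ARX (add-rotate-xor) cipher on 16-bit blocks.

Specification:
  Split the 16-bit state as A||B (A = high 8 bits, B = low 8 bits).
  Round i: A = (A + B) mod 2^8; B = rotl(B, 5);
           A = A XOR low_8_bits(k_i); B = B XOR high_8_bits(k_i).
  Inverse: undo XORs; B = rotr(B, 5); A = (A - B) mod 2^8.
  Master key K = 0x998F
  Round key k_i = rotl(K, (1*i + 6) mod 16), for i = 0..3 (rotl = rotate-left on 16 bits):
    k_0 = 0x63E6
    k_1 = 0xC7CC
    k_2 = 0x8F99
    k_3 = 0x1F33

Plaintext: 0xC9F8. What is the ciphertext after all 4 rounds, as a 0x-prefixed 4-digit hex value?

0x87CF

s_0 = plaintext = 0xC9F8
s_1 = Round(s_0, k_0) = 0x277C
s_2 = Round(s_1, k_1) = 0x6F48
s_3 = Round(s_2, k_2) = 0x2E86
s_4 = Round(s_3, k_3) = 0x87CF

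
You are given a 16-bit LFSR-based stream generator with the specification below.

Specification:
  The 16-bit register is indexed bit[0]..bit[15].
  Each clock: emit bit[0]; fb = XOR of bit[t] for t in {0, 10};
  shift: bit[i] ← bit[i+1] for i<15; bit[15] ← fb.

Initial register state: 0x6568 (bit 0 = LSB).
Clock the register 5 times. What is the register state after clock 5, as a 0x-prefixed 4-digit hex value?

0x8B2B

reg_0 = 0x6568
clock 1: out=0, reg = 0xB2B4
clock 2: out=0, reg = 0x595A
clock 3: out=0, reg = 0x2CAD
clock 4: out=1, reg = 0x1656
clock 5: out=0, reg = 0x8B2B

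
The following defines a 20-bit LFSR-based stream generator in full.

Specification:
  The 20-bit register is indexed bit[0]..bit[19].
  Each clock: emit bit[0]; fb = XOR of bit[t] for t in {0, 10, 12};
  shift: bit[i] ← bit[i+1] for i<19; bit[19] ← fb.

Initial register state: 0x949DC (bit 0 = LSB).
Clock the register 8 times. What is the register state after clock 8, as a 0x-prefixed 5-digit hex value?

0x1A949

reg_0 = 0x949DC
clock 1: out=0, reg = 0x4A4EE
clock 2: out=0, reg = 0xA5277
clock 3: out=1, reg = 0x5293B
clock 4: out=1, reg = 0xA949D
clock 5: out=1, reg = 0xD4A4E
clock 6: out=0, reg = 0x6A527
clock 7: out=1, reg = 0x35293
clock 8: out=1, reg = 0x1A949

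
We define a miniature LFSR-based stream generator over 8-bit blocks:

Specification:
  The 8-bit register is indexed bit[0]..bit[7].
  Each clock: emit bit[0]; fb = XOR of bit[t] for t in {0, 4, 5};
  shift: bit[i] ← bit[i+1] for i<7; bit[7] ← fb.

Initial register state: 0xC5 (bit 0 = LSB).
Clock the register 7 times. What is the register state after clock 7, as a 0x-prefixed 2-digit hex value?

reg_0 = 0xC5
clock 1: out=1, reg = 0xE2
clock 2: out=0, reg = 0xF1
clock 3: out=1, reg = 0xF8
clock 4: out=0, reg = 0x7C
clock 5: out=0, reg = 0x3E
clock 6: out=0, reg = 0x1F
clock 7: out=1, reg = 0x0F

0x0F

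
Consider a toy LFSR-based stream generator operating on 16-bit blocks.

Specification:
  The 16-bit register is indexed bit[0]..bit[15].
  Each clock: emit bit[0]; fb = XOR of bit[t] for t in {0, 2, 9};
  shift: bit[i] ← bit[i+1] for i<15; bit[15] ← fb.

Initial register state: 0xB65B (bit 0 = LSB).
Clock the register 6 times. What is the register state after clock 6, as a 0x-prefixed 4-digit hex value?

reg_0 = 0xB65B
clock 1: out=1, reg = 0x5B2D
clock 2: out=1, reg = 0xAD96
clock 3: out=0, reg = 0xD6CB
clock 4: out=1, reg = 0x6B65
clock 5: out=1, reg = 0xB5B2
clock 6: out=0, reg = 0x5AD9

0x5AD9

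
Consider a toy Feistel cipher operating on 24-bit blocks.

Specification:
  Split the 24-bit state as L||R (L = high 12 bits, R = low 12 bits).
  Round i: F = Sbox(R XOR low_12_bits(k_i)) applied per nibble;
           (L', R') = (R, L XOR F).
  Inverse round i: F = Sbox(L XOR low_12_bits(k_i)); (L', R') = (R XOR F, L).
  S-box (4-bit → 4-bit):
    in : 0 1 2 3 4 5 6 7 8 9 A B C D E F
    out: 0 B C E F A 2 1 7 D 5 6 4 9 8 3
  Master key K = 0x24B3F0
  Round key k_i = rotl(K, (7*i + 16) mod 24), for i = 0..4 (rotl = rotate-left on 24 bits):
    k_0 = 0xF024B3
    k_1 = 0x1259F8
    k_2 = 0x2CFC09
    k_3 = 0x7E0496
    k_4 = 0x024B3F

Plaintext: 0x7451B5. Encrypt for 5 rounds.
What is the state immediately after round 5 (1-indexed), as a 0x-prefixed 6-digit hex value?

s_0 = plaintext = 0x7451B5
s_1 = Round(s_0, k_0) = 0x1B5D47
s_2 = Round(s_1, k_1) = 0xD47ED6
s_3 = Round(s_2, k_2) = 0xED61D4
s_4 = Round(s_3, k_3) = 0x1D442A
s_5 = Round(s_4, k_4) = 0x42A26E

0x42A26E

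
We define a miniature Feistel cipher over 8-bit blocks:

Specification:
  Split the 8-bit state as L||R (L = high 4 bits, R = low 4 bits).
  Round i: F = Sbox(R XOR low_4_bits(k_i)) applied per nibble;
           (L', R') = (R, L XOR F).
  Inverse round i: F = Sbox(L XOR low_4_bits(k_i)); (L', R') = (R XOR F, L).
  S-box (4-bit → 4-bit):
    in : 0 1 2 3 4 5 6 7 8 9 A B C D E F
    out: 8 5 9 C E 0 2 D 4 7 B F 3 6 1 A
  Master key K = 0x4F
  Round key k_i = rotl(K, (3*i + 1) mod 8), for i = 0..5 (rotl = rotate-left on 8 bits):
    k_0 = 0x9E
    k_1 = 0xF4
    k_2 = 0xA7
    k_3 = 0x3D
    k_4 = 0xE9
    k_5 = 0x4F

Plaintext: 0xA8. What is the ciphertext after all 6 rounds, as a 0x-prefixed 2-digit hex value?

s_0 = plaintext = 0xA8
s_1 = Round(s_0, k_0) = 0x88
s_2 = Round(s_1, k_1) = 0x8B
s_3 = Round(s_2, k_2) = 0xBB
s_4 = Round(s_3, k_3) = 0xB9
s_5 = Round(s_4, k_4) = 0x93
s_6 = Round(s_5, k_5) = 0x3A

0x3A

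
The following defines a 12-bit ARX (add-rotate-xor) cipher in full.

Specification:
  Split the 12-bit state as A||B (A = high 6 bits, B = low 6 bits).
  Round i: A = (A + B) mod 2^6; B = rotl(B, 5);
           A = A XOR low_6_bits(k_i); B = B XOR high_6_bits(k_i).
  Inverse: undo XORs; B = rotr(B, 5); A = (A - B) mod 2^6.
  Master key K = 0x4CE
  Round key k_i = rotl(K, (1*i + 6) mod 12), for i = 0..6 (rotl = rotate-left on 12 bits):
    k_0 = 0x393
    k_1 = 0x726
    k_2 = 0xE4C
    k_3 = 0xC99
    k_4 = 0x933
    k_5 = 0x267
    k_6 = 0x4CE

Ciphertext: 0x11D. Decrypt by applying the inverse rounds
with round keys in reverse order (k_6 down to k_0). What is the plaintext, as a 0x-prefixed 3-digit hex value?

0x2C9

s_0 = ciphertext = 0x11D
s_1 = InvRound(s_0, k_6) = 0xB9C
s_2 = InvRound(s_1, k_5) = 0x7EA
s_3 = InvRound(s_2, k_4) = 0x41C
s_4 = InvRound(s_3, k_3) = 0xB1D
s_5 = InvRound(s_4, k_2) = 0x5C9
s_6 = InvRound(s_5, k_1) = 0x1EA
s_7 = InvRound(s_6, k_0) = 0x2C9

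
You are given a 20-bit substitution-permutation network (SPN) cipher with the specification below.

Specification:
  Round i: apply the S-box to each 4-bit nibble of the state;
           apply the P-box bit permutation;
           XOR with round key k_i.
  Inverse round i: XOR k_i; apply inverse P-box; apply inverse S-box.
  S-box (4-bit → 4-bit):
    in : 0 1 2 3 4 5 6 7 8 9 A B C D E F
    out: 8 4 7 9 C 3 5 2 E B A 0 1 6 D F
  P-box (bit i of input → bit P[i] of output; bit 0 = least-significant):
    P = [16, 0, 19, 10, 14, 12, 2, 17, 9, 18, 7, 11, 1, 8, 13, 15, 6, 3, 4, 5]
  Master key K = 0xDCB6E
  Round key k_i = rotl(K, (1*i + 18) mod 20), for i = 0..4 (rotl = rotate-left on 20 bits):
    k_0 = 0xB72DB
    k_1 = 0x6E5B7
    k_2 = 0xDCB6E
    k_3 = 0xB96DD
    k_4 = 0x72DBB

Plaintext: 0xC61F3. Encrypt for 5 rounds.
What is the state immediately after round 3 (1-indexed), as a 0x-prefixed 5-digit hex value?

0xBEF1D

s_0 = plaintext = 0xC61F3
s_1 = Round(s_0, k_0) = 0x8061D
s_2 = Round(s_1, k_1) = 0xE670A
s_3 = Round(s_2, k_2) = 0xBEF1D
s_4 = Round(s_3, k_3) = 0x73C5A
s_5 = Round(s_4, k_4) = 0x7FBB0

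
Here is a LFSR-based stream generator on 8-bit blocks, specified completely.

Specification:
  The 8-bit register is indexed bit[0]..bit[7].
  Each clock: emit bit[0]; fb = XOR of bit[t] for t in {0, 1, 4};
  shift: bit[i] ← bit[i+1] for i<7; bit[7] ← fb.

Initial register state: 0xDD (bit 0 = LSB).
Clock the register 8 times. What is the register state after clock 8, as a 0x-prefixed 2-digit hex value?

reg_0 = 0xDD
clock 1: out=1, reg = 0x6E
clock 2: out=0, reg = 0xB7
clock 3: out=1, reg = 0xDB
clock 4: out=1, reg = 0xED
clock 5: out=1, reg = 0xF6
clock 6: out=0, reg = 0x7B
clock 7: out=1, reg = 0xBD
clock 8: out=1, reg = 0x5E

0x5E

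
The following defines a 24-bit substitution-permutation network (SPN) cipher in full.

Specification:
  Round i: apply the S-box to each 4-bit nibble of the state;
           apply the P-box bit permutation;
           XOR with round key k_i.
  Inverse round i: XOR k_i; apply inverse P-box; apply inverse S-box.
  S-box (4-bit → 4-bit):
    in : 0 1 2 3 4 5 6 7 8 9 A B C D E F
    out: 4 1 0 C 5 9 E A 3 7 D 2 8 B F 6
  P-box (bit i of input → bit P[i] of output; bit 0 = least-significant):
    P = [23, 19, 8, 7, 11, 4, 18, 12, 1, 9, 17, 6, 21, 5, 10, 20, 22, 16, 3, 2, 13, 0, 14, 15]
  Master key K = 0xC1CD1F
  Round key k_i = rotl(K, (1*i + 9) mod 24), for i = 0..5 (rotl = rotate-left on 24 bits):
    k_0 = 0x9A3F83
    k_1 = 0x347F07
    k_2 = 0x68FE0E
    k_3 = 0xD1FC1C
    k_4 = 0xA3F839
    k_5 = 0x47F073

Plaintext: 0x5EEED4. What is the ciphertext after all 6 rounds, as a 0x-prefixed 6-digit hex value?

0x25712B

s_0 = plaintext = 0x5EEED4
s_1 = Round(s_0, k_0) = 0x6980FD
s_2 = Round(s_1, k_1) = 0xDBBFBE
s_3 = Round(s_2, k_2) = 0xE35DBF
s_4 = Round(s_3, k_3) = 0xE91F43
s_5 = Round(s_4, k_4) = 0xC413B0
s_6 = Round(s_5, k_5) = 0x25712B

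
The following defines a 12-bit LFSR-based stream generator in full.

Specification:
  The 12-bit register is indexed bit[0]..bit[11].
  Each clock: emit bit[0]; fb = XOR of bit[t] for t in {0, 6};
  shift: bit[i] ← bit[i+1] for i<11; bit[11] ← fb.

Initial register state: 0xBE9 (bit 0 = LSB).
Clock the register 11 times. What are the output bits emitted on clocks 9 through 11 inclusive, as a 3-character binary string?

reg_0 = 0xBE9
clock 1: out=1, reg = 0x5F4
clock 2: out=0, reg = 0xAFA
clock 3: out=0, reg = 0xD7D
clock 4: out=1, reg = 0x6BE
clock 5: out=0, reg = 0x35F
clock 6: out=1, reg = 0x1AF
clock 7: out=1, reg = 0x8D7
clock 8: out=1, reg = 0x46B
clock 9: out=1, reg = 0x235
clock 10: out=1, reg = 0x91A
clock 11: out=0, reg = 0x48D

110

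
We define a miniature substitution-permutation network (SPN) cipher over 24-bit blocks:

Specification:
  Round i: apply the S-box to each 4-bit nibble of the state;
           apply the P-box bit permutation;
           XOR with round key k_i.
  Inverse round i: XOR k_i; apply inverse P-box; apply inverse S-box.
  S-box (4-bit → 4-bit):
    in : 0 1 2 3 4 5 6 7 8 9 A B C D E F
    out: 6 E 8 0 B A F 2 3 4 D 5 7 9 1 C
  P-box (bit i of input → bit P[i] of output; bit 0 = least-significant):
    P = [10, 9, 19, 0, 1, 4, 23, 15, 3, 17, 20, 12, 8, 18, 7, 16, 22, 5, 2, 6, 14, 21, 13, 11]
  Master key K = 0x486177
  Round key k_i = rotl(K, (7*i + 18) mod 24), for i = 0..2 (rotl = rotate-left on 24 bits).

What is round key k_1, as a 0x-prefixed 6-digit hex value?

K = 0x486177
k_0 = rotl(K, (7*0+18) mod 24) = rotl(K, 18) = 0xDD2185
k_1 = rotl(K, (7*1+18) mod 24) = rotl(K, 1) = 0x90C2EE

0x90C2EE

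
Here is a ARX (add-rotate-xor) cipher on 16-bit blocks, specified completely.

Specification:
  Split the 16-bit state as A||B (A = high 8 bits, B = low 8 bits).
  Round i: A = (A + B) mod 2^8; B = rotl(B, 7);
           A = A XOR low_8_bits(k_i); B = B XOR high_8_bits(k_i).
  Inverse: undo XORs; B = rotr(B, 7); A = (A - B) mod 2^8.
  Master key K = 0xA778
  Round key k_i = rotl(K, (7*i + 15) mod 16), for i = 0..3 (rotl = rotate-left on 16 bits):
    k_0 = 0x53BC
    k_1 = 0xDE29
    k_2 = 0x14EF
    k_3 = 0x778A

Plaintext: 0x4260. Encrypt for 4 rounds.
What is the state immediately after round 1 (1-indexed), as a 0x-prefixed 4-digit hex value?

0x1E63

s_0 = plaintext = 0x4260
s_1 = Round(s_0, k_0) = 0x1E63
s_2 = Round(s_1, k_1) = 0xA86F
s_3 = Round(s_2, k_2) = 0xF8A3
s_4 = Round(s_3, k_3) = 0x11A6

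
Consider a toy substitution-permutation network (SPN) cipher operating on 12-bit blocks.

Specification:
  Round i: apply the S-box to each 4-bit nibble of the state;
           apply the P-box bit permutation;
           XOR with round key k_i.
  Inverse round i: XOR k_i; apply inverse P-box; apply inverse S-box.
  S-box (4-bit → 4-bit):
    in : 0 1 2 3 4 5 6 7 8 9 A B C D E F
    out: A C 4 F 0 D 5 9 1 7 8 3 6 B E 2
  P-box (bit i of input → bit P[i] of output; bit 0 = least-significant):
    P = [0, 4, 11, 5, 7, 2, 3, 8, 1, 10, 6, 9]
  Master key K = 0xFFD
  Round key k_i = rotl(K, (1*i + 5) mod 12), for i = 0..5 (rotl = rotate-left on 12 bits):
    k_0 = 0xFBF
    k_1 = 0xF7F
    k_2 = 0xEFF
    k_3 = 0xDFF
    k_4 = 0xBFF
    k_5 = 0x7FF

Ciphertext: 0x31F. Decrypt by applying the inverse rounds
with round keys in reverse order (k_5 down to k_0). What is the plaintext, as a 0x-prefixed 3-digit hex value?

s_0 = ciphertext = 0x31F
s_1 = InvRound(s_0, k_5) = 0xC8A
s_2 = InvRound(s_1, k_4) = 0xE0D
s_3 = InvRound(s_2, k_3) = 0x570
s_4 = InvRound(s_3, k_2) = 0x736
s_5 = InvRound(s_4, k_1) = 0x226
s_6 = InvRound(s_5, k_0) = 0xF59

0xF59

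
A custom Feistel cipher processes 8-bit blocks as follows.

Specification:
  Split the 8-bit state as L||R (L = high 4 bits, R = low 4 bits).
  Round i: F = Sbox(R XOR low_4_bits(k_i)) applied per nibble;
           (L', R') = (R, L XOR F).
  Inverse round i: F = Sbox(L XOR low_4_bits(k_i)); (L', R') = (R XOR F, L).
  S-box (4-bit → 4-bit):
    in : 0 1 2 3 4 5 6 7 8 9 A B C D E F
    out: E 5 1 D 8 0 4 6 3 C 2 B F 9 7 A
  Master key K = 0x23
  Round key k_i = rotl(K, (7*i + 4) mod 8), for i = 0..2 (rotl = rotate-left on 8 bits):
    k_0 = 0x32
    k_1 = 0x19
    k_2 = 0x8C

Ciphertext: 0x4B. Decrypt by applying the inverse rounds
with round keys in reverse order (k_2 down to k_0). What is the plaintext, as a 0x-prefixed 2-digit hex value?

0x51

s_0 = ciphertext = 0x4B
s_1 = InvRound(s_0, k_2) = 0x84
s_2 = InvRound(s_1, k_1) = 0x18
s_3 = InvRound(s_2, k_0) = 0x51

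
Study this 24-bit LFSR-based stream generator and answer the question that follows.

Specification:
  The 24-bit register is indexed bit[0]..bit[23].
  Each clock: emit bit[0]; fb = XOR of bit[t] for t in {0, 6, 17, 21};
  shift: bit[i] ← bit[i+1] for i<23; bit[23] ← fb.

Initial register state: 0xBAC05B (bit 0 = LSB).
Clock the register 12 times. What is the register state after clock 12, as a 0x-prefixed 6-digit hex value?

reg_0 = 0xBAC05B
clock 1: out=1, reg = 0x5D602D
clock 2: out=1, reg = 0xAEB016
clock 3: out=0, reg = 0x57580B
clock 4: out=1, reg = 0x2BAC05
clock 5: out=1, reg = 0x95D602
clock 6: out=0, reg = 0x4AEB01
clock 7: out=1, reg = 0x257580
clock 8: out=0, reg = 0x92BAC0
clock 9: out=0, reg = 0x495D60
clock 10: out=0, reg = 0xA4AEB0
clock 11: out=0, reg = 0xD25758
clock 12: out=0, reg = 0x692BAC

0x692BAC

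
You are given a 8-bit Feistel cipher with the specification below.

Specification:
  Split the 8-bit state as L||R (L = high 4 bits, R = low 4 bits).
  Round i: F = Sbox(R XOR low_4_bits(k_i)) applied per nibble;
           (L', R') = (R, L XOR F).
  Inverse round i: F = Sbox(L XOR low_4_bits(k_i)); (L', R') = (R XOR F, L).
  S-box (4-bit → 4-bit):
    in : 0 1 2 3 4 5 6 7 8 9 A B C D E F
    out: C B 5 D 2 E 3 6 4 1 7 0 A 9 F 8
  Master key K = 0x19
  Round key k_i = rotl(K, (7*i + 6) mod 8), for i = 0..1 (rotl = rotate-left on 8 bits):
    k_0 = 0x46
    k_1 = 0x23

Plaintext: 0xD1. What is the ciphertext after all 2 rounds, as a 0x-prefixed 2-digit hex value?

0xB5

s_0 = plaintext = 0xD1
s_1 = Round(s_0, k_0) = 0x1B
s_2 = Round(s_1, k_1) = 0xB5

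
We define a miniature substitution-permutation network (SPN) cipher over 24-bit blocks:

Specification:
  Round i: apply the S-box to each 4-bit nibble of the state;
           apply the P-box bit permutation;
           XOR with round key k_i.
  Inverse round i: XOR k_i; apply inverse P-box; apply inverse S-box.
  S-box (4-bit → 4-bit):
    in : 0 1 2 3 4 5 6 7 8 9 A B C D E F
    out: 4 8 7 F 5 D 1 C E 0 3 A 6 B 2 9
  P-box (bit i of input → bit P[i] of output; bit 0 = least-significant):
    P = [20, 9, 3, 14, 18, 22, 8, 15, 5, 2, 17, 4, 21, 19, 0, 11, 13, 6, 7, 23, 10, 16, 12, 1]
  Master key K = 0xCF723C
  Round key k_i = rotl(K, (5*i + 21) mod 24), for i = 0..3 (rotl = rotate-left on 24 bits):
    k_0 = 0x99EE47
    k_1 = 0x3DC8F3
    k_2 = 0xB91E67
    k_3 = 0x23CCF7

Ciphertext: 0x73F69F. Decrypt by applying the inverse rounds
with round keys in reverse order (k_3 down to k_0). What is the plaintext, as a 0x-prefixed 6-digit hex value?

s_0 = ciphertext = 0x73F69F
s_1 = InvRound(s_0, k_3) = 0x0A16E2
s_2 = InvRound(s_1, k_2) = 0xE75C96
s_3 = InvRound(s_2, k_1) = 0x4BC2B6
s_4 = InvRound(s_3, k_0) = 0x6375E6

0x6375E6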